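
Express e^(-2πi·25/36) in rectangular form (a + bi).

ω_36^25 = e^(-2πi·25/36)
= cos(-2π·25/36) + i·sin(-2π·25/36)
= cos(-50π/36) + i·sin(-50π/36)

ω_36^25 = cos(-50π/36) + i·sin(-50π/36) = -0.3420+0.9397i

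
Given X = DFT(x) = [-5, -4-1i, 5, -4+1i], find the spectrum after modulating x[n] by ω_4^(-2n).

Modulation property: DFT(ω_4^(-2n)·x[n]) = X[(k-2) mod 4], so circularly shift X by 2 positions.

X[k-2] = [5, -4+1i, -5, -4-1i]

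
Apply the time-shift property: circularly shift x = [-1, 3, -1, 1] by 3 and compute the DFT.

Time shift by 3: X_shifted[k] = ω_4^(3k) · X[k]
Shifted x = [3, -1, 1, -1]

DFT(x[n-3]) = [2, 2, 6, 2]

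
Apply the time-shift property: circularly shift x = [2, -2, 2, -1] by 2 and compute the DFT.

Time shift by 2: X_shifted[k] = ω_4^(2k) · X[k]
Shifted x = [2, -1, 2, -2]

DFT(x[n-2]) = [1, -1i, 7, 1i]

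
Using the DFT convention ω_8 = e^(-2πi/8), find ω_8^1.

ω_8^1 = e^(-2πi·1/8)
= cos(-2π·1/8) + i·sin(-2π·1/8)
= cos(-2π/8) + i·sin(-2π/8)

ω_8^1 = cos(-2π/8) + i·sin(-2π/8) = 0.7071-0.7071i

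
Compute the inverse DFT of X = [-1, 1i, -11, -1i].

x[n] = (1/4) Σ(k=0 to 3) X[k] · e^(2πikn/4)

Computing each x[n]:
x[0] = -3
x[1] = 2
x[2] = -3
x[3] = 3

x = [-3, 2, -3, 3]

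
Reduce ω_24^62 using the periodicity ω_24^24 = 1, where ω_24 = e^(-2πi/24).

Since ω_24^24 = 1, powers reduce modulo 24.
62 mod 24 = 14
So ω_24^62 = ω_24^14 = e^(-2πi·14/24)

ω_24^62 = ω_24^14 = -0.8660+0.5000i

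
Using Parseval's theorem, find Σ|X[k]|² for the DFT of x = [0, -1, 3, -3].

Parseval: Σ|x[n]|² = (1/N)Σ|X[k]|², so Σ|X[k]|² = N·Σ|x[n]|² = 4·19.0000

Σ|X[k]|² = N·Σ|x[n]|² = 4·19.0000 = 76.0000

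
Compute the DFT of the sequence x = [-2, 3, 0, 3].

X[k] = Σ(n=0 to 3) x[n] · ω_4^(nk)
where ω_4 = e^(-2πi/4)

Computing each X[k]:
X[0] = 4
X[1] = -2
X[2] = -8
X[3] = -2

X = [4, -2, -8, -2]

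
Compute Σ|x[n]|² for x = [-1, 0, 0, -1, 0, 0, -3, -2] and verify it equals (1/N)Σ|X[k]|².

Time domain:
Σ|x[n]|² = |-1|² + |0|² + |0|² + |-1|² + |0|² + |0|² + |-3|² + |-2|² = 15.0000

Frequency domain:
(1/8)Σ|X[k]|² = (1/8)(|-7|² + |-1.7071-3.7071i|² + |2-3i|² + |-0.2929+2.2929i|² + |-1|² + |-0.2929-2.2929i|² + |2+3i|² + |-1.7071+3.7071i|²) = (1/8)·120.0000 = 15.0000

Both sides agree, confirming Parseval's theorem.

Σ|x[n]|² = (1/N)Σ|X[k]|² = 15.0000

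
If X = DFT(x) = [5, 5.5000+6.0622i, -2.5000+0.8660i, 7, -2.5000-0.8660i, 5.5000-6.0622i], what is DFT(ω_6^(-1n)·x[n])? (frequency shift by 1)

Modulation property: DFT(ω_6^(-1n)·x[n]) = X[(k-1) mod 6], so circularly shift X by 1 positions.

X[k-1] = [5.5000-6.0622i, 5, 5.5000+6.0622i, -2.5000+0.8660i, 7, -2.5000-0.8660i]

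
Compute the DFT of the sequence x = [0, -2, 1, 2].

X[k] = Σ(n=0 to 3) x[n] · ω_4^(nk)
where ω_4 = e^(-2πi/4)

Computing each X[k]:
X[0] = 1
X[1] = -1+4i
X[2] = 1
X[3] = -1-4i

X = [1, -1+4i, 1, -1-4i]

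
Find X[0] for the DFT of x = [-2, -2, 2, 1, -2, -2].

X[0] = Σ(n=0 to 5) x[n] · ω_6^0 = Σ x[n]
= (-2) + (-2) + (2) + (1) + (-2) + (-2)

X[0] = -5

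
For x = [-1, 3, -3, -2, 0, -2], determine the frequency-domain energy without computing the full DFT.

Parseval: Σ|x[n]|² = (1/N)Σ|X[k]|², so Σ|X[k]|² = N·Σ|x[n]|² = 6·27.0000

Σ|X[k]|² = N·Σ|x[n]|² = 6·27.0000 = 162.0000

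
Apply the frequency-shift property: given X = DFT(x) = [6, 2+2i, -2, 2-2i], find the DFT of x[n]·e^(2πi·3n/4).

Modulation property: DFT(ω_4^(-3n)·x[n]) = X[(k-3) mod 4], so circularly shift X by 3 positions.

X[k-3] = [2+2i, -2, 2-2i, 6]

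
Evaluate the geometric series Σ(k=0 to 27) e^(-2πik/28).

Sum of all nth roots of unity equals 0 for n > 1 (geometric series with r ≠ 1).

0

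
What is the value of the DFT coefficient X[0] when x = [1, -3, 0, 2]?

X[0] = Σ(n=0 to 3) x[n] · ω_4^0 = Σ x[n]
= (1) + (-3) + (0) + (2)

X[0] = 0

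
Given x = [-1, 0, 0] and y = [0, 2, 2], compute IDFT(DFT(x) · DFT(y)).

(x ⊛ y)[n] = Σ(m=0 to 2) x[m] · y[(n-m) mod 3]

Computing each output sample:
(x ⊛ y)[0] = 0
(x ⊛ y)[1] = -2
(x ⊛ y)[2] = -2

x ⊛ y = [0, -2, -2]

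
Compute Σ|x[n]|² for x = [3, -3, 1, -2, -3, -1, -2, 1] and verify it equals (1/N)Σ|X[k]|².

Time domain:
Σ|x[n]|² = |3|² + |-3|² + |1|² + |-2|² + |-3|² + |-1|² + |-2|² + |1|² = 38.0000

Frequency domain:
(1/8)Σ|X[k]|² = (1/8)(|-6|² + |6.7071+0.5355i|² + |1+3i|² + |5.2929+6.5355i|² + |4|² + |5.2929-6.5355i|² + |1-3i|² + |6.7071-0.5355i|²) = (1/8)·304.0000 = 38.0000

Both sides agree, confirming Parseval's theorem.

Σ|x[n]|² = (1/N)Σ|X[k]|² = 38.0000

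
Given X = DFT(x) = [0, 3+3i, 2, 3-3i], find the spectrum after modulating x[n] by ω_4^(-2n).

Modulation property: DFT(ω_4^(-2n)·x[n]) = X[(k-2) mod 4], so circularly shift X by 2 positions.

X[k-2] = [2, 3-3i, 0, 3+3i]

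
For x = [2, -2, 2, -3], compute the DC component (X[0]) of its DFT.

X[0] = Σ(n=0 to 3) x[n] · ω_4^0 = Σ x[n]
= (2) + (-2) + (2) + (-3)

X[0] = -1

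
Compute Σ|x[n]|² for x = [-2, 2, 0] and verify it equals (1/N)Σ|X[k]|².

Time domain:
Σ|x[n]|² = |-2|² + |2|² + |0|² = 8.0000

Frequency domain:
(1/3)Σ|X[k]|² = (1/3)(|0|² + |-3.0000-1.7321i|² + |-3.0000+1.7321i|²) = (1/3)·24.0000 = 8.0000

Both sides agree, confirming Parseval's theorem.

Σ|x[n]|² = (1/N)Σ|X[k]|² = 8.0000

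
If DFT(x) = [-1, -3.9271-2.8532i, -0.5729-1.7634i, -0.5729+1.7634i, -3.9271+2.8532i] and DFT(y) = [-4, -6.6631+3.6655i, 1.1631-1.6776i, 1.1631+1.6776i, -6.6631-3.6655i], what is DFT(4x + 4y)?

By linearity: DFT(4x + 4y) = 4·DFT(x) + 4·DFT(y)
= 4·[-1, -3.9271-2.8532i, -0.5729-1.7634i, -0.5729+1.7634i, -3.9271+2.8532i] + 4·[-4, -6.6631+3.6655i, 1.1631-1.6776i, 1.1631+1.6776i, -6.6631-3.6655i]

Computing element-wise:
Z[0] = 4·(-1) + 4·(-4) = -20
Z[1] = 4·(-3.9271-2.8532i) + 4·(-6.6631+3.6655i) = -42.3608+3.2492i
Z[2] = 4·(-0.5729-1.7634i) + 4·(1.1631-1.6776i) = 2.3608-13.7640i
Z[3] = 4·(-0.5729+1.7634i) + 4·(1.1631+1.6776i) = 2.3608+13.7640i
Z[4] = 4·(-3.9271+2.8532i) + 4·(-6.6631-3.6655i) = -42.3608-3.2492i

DFT(4x + 4y) = 4·X + 4·Y = [-20, -42.3608+3.2492i, 2.3608-13.7640i, 2.3608+13.7640i, -42.3608-3.2492i]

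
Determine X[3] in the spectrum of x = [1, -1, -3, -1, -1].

X[3] = Σ(n=0 to 4) x[n] · ω_5^(3n) where ω_5 = e^(-2πi/5)
= (1)·ω_5^0 + (-1)·ω_5^3 + (-3)·ω_5^6 + (-1)·ω_5^9 + (-1)·ω_5^12

X[3] = 1.3820+1.9021i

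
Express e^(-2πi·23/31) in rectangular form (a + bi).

ω_31^23 = e^(-2πi·23/31)
= cos(-2π·23/31) + i·sin(-2π·23/31)
= cos(-46π/31) + i·sin(-46π/31)

ω_31^23 = cos(-46π/31) + i·sin(-46π/31) = -0.0506+0.9987i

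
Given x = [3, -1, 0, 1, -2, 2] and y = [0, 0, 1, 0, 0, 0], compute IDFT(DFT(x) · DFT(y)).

(x ⊛ y)[n] = Σ(m=0 to 5) x[m] · y[(n-m) mod 6]

Computing each output sample:
(x ⊛ y)[0] = -2
(x ⊛ y)[1] = 2
(x ⊛ y)[2] = 3
(x ⊛ y)[3] = -1
(x ⊛ y)[4] = 0
(x ⊛ y)[5] = 1

x ⊛ y = [-2, 2, 3, -1, 0, 1]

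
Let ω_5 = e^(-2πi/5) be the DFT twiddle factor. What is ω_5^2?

ω_5^2 = e^(-2πi·2/5)
= cos(-2π·2/5) + i·sin(-2π·2/5)
= cos(-4π/5) + i·sin(-4π/5)

ω_5^2 = cos(-4π/5) + i·sin(-4π/5) = -0.8090-0.5878i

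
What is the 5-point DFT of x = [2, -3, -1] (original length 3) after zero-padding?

Original 3-point DFT: [-2, 4.0000+1.7321i, 4.0000-1.7321i]
Zero-padded 5-point DFT provides frequency interpolation.

DFT_5([x, 0, ...]) = [-2, 1.8820+3.4410i, 4.1180+0.8123i, 4.1180-0.8123i, 1.8820-3.4410i]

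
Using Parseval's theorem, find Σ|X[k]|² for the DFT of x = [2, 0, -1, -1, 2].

Parseval: Σ|x[n]|² = (1/N)Σ|X[k]|², so Σ|X[k]|² = N·Σ|x[n]|² = 5·10.0000

Σ|X[k]|² = N·Σ|x[n]|² = 5·10.0000 = 50.0000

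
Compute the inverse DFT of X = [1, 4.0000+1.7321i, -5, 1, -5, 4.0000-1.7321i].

x[n] = (1/6) Σ(k=0 to 5) X[k] · e^(2πikn/6)

Computing each x[n]:
x[0] = 0
x[1] = 1
x[2] = 0
x[3] = -3
x[4] = 1
x[5] = 2

x = [0, 1, 0, -3, 1, 2]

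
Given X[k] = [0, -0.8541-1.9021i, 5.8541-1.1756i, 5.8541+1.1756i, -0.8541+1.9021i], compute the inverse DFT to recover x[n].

x[n] = (1/5) Σ(k=0 to 4) X[k] · e^(2πikn/5)

Computing each x[n]:
x[0] = 2
x[1] = -1
x[2] = 1
x[3] = 1
x[4] = -3

x = [2, -1, 1, 1, -3]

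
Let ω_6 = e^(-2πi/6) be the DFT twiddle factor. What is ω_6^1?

ω_6^1 = e^(-2πi·1/6)
= cos(-2π·1/6) + i·sin(-2π·1/6)
= cos(-2π/6) + i·sin(-2π/6)

ω_6^1 = cos(-2π/6) + i·sin(-2π/6) = 0.5000-0.8660i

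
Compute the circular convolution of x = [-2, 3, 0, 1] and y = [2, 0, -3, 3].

(x ⊛ y)[n] = Σ(m=0 to 3) x[m] · y[(n-m) mod 4]

Computing each output sample:
(x ⊛ y)[0] = 5
(x ⊛ y)[1] = 3
(x ⊛ y)[2] = 9
(x ⊛ y)[3] = -13

x ⊛ y = [5, 3, 9, -13]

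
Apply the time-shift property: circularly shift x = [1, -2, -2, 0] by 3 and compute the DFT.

Time shift by 3: X_shifted[k] = ω_4^(3k) · X[k]
Shifted x = [-2, -2, 0, 1]

DFT(x[n-3]) = [-3, -2+3i, -1, -2-3i]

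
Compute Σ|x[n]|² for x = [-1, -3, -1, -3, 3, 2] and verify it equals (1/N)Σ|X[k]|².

Time domain:
Σ|x[n]|² = |-1|² + |-3|² + |-1|² + |-3|² + |3|² + |2|² = 33.0000

Frequency domain:
(1/6)Σ|X[k]|² = (1/6)(|-3|² + |0.5000+7.7942i|² + |-4.5000+0.8660i|² + |5|² + |-4.5000-0.8660i|² + |0.5000-7.7942i|²) = (1/6)·198.0000 = 33.0000

Both sides agree, confirming Parseval's theorem.

Σ|x[n]|² = (1/N)Σ|X[k]|² = 33.0000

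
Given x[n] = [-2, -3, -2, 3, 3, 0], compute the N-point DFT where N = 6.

X[k] = Σ(n=0 to 5) x[n] · ω_6^(nk)
where ω_6 = e^(-2πi/6)

Computing each X[k]:
X[0] = -1
X[1] = -7.0000+6.9282i
X[2] = 2.0000-1.7321i
X[3] = -1
X[4] = 2.0000+1.7321i
X[5] = -7.0000-6.9282i

X = [-1, -7.0000+6.9282i, 2.0000-1.7321i, -1, 2.0000+1.7321i, -7.0000-6.9282i]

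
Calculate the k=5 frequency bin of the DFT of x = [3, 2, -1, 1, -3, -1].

X[5] = Σ(n=0 to 5) x[n] · ω_6^(5n) where ω_6 = e^(-2πi/6)
= (3)·ω_6^0 + (2)·ω_6^5 + (-1)·ω_6^10 + (1)·ω_6^15 + (-3)·ω_6^20 + (-1)·ω_6^25

X[5] = 4.5000+4.3301i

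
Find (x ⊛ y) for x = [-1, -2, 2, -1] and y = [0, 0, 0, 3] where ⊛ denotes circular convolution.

(x ⊛ y)[n] = Σ(m=0 to 3) x[m] · y[(n-m) mod 4]

Computing each output sample:
(x ⊛ y)[0] = -6
(x ⊛ y)[1] = 6
(x ⊛ y)[2] = -3
(x ⊛ y)[3] = -3

x ⊛ y = [-6, 6, -3, -3]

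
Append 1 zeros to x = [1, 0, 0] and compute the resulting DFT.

Original 3-point DFT: [1, 1, 1]
Zero-padded 4-point DFT provides frequency interpolation.

DFT_4([x, 0, ...]) = [1, 1, 1, 1]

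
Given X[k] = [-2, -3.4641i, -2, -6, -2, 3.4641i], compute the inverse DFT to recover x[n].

x[n] = (1/6) Σ(k=0 to 5) X[k] · e^(2πikn/6)

Computing each x[n]:
x[0] = -2
x[1] = 2
x[2] = 0
x[3] = 0
x[4] = -2
x[5] = 0

x = [-2, 2, 0, 0, -2, 0]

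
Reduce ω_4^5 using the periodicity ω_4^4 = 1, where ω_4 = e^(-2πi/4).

Since ω_4^4 = 1, powers reduce modulo 4.
5 mod 4 = 1
So ω_4^5 = ω_4^1 = e^(-2πi·1/4)

ω_4^5 = ω_4^1 = -1i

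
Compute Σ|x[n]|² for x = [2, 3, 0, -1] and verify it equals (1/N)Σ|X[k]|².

Time domain:
Σ|x[n]|² = |2|² + |3|² + |0|² + |-1|² = 14.0000

Frequency domain:
(1/4)Σ|X[k]|² = (1/4)(|4|² + |2-4i|² + |0|² + |2+4i|²) = (1/4)·56.0000 = 14.0000

Both sides agree, confirming Parseval's theorem.

Σ|x[n]|² = (1/N)Σ|X[k]|² = 14.0000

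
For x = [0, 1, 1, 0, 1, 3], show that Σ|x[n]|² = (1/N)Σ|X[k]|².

Time domain:
Σ|x[n]|² = |0|² + |1|² + |1|² + |0|² + |1|² + |3|² = 12.0000

Frequency domain:
(1/6)Σ|X[k]|² = (1/6)(|6|² + |1.0000+1.7321i|² + |-3.0000+1.7321i|² + |-2|² + |-3.0000-1.7321i|² + |1.0000-1.7321i|²) = (1/6)·72.0000 = 12.0000

Both sides agree, confirming Parseval's theorem.

Σ|x[n]|² = (1/N)Σ|X[k]|² = 12.0000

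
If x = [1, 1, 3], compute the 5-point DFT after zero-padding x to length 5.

Original 3-point DFT: [5, -1.0000+1.7321i, -1.0000-1.7321i]
Zero-padded 5-point DFT provides frequency interpolation.

DFT_5([x, 0, ...]) = [5, -1.1180-2.7144i, 1.1180+2.2654i, 1.1180-2.2654i, -1.1180+2.7144i]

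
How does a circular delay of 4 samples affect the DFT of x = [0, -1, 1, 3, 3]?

Time shift by 4: X_shifted[k] = ω_5^(4k) · X[k]
Shifted x = [-1, 1, 3, 3, 0]

DFT(x[n-4]) = [6, -5.5451-0.9511i, 0.0451-0.5878i, 0.0451+0.5878i, -5.5451+0.9511i]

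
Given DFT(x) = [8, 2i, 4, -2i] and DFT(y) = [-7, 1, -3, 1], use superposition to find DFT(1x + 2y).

By linearity: DFT(1x + 2y) = 1·DFT(x) + 2·DFT(y)
= 1·[8, 2i, 4, -2i] + 2·[-7, 1, -3, 1]

Computing element-wise:
Z[0] = 1·(8) + 2·(-7) = -6
Z[1] = 1·(2i) + 2·(1) = 2+2i
Z[2] = 1·(4) + 2·(-3) = -2
Z[3] = 1·(-2i) + 2·(1) = 2-2i

DFT(1x + 2y) = 1·X + 2·Y = [-6, 2+2i, -2, 2-2i]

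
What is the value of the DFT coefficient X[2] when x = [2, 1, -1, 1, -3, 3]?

X[2] = Σ(n=0 to 5) x[n] · ω_6^(2n) where ω_6 = e^(-2πi/6)
= (2)·ω_6^0 + (1)·ω_6^2 + (-1)·ω_6^4 + (1)·ω_6^6 + (-3)·ω_6^8 + (3)·ω_6^10

X[2] = 3.0000+3.4641i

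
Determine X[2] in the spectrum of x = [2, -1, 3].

X[2] = Σ(n=0 to 2) x[n] · ω_3^(2n) where ω_3 = e^(-2πi/3)
= (2)·ω_3^0 + (-1)·ω_3^2 + (3)·ω_3^4

X[2] = 1.0000-3.4641i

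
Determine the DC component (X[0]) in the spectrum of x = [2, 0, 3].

X[0] = Σ(n=0 to 2) x[n] · ω_3^0 = Σ x[n]
= (2) + (0) + (3)

X[0] = 5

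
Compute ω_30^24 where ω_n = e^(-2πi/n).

ω_30^24 = e^(-2πi·24/30)
= cos(-2π·24/30) + i·sin(-2π·24/30)
= cos(-48π/30) + i·sin(-48π/30)

ω_30^24 = cos(-48π/30) + i·sin(-48π/30) = 0.3090+0.9511i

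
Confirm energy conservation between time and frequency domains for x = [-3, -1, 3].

Time domain:
Σ|x[n]|² = |-3|² + |-1|² + |3|² = 19.0000

Frequency domain:
(1/3)Σ|X[k]|² = (1/3)(|-1|² + |-4.0000+3.4641i|² + |-4.0000-3.4641i|²) = (1/3)·57.0000 = 19.0000

Both sides agree, confirming Parseval's theorem.

Σ|x[n]|² = (1/N)Σ|X[k]|² = 19.0000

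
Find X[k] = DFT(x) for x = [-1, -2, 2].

X[k] = Σ(n=0 to 2) x[n] · ω_3^(nk)
where ω_3 = e^(-2πi/3)

Computing each X[k]:
X[0] = -1
X[1] = -1.0000+3.4641i
X[2] = -1.0000-3.4641i

X = [-1, -1.0000+3.4641i, -1.0000-3.4641i]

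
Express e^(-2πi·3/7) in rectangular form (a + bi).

ω_7^3 = e^(-2πi·3/7)
= cos(-2π·3/7) + i·sin(-2π·3/7)
= cos(-6π/7) + i·sin(-6π/7)

ω_7^3 = cos(-6π/7) + i·sin(-6π/7) = -0.9010-0.4339i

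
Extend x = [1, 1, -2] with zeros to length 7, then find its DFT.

Original 3-point DFT: [0, 1.5000-2.5981i, 1.5000+2.5981i]
Zero-padded 7-point DFT provides frequency interpolation.

DFT_7([x, 0, ...]) = [0, 2.0685+1.1680i, 2.5794-1.8427i, -1.1479-1.9975i, -1.1479+1.9975i, 2.5794+1.8427i, 2.0685-1.1680i]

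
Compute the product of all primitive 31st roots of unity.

The primitive 31st roots of unity are ω_31^k for k coprime to 31: k ∈ {1, 2, 3, 4, 5, 6, 7, 8, 9, 10, 11, 12, 13, 14, 15, 16, 17, 18, 19, 20, 21, 22, 23, 24, 25, 26, 27, 28, 29, 30}
Their product equals the constant term of the cyclotomic polynomial Φ_31(x) up to sign.
For n ≥ 3, the product of all primitive nth roots of unity is 1. (For n=1 it is 1; for n=2 it is -1.)

1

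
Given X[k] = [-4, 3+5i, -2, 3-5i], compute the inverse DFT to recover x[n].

x[n] = (1/4) Σ(k=0 to 3) X[k] · e^(2πikn/4)

Computing each x[n]:
x[0] = 0
x[1] = -3
x[2] = -3
x[3] = 2

x = [0, -3, -3, 2]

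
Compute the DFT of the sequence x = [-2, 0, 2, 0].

X[k] = Σ(n=0 to 3) x[n] · ω_4^(nk)
where ω_4 = e^(-2πi/4)

Computing each X[k]:
X[0] = 0
X[1] = -4
X[2] = 0
X[3] = -4

X = [0, -4, 0, -4]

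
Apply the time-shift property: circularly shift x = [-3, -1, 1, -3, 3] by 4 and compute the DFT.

Time shift by 4: X_shifted[k] = ω_5^(4k) · X[k]
Shifted x = [-1, 1, -3, 3, -3]

DFT(x[n-4]) = [-3, -1.6180-0.2775i, 0.6180-8.0575i, 0.6180+8.0575i, -1.6180+0.2775i]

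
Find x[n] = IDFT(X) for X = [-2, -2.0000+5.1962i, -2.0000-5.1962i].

x[n] = (1/3) Σ(k=0 to 2) X[k] · e^(2πikn/3)

Computing each x[n]:
x[0] = -2
x[1] = -3
x[2] = 3

x = [-2, -3, 3]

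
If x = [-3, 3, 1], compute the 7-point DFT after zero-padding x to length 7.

Original 3-point DFT: [1, -5.0000-1.7321i, -5.0000+1.7321i]
Zero-padded 7-point DFT provides frequency interpolation.

DFT_7([x, 0, ...]) = [1, -1.3521-3.3204i, -4.5685-2.4909i, -5.0794-0.5198i, -5.0794+0.5198i, -4.5685+2.4909i, -1.3521+3.3204i]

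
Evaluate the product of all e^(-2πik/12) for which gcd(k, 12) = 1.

The primitive 12th roots of unity are ω_12^k for k coprime to 12: k ∈ {1, 5, 7, 11}
Their product equals the constant term of the cyclotomic polynomial Φ_12(x) up to sign.
For n ≥ 3, the product of all primitive nth roots of unity is 1. (For n=1 it is 1; for n=2 it is -1.)

1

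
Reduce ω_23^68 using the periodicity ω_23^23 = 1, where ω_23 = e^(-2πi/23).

Since ω_23^23 = 1, powers reduce modulo 23.
68 mod 23 = 22
So ω_23^68 = ω_23^22 = e^(-2πi·22/23)

ω_23^68 = ω_23^22 = 0.9629+0.2698i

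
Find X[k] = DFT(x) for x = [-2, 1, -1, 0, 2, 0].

X[k] = Σ(n=0 to 5) x[n] · ω_6^(nk)
where ω_6 = e^(-2πi/6)

Computing each X[k]:
X[0] = 0
X[1] = -2.0000+1.7321i
X[2] = -3.0000-3.4641i
X[3] = -2
X[4] = -3.0000+3.4641i
X[5] = -2.0000-1.7321i

X = [0, -2.0000+1.7321i, -3.0000-3.4641i, -2, -3.0000+3.4641i, -2.0000-1.7321i]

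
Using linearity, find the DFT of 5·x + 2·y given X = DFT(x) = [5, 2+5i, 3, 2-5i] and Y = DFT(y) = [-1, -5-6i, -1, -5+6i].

By linearity: DFT(5x + 2y) = 5·DFT(x) + 2·DFT(y)
= 5·[5, 2+5i, 3, 2-5i] + 2·[-1, -5-6i, -1, -5+6i]

Computing element-wise:
Z[0] = 5·(5) + 2·(-1) = 23
Z[1] = 5·(2+5i) + 2·(-5-6i) = 13i
Z[2] = 5·(3) + 2·(-1) = 13
Z[3] = 5·(2-5i) + 2·(-5+6i) = -13i

DFT(5x + 2y) = 5·X + 2·Y = [23, 13i, 13, -13i]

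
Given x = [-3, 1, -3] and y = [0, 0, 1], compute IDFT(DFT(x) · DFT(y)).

(x ⊛ y)[n] = Σ(m=0 to 2) x[m] · y[(n-m) mod 3]

Computing each output sample:
(x ⊛ y)[0] = 1
(x ⊛ y)[1] = -3
(x ⊛ y)[2] = -3

x ⊛ y = [1, -3, -3]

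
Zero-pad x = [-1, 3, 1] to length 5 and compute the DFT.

Original 3-point DFT: [3, -3.0000-1.7321i, -3.0000+1.7321i]
Zero-padded 5-point DFT provides frequency interpolation.

DFT_5([x, 0, ...]) = [3, -0.8820-3.4410i, -3.1180-0.8123i, -3.1180+0.8123i, -0.8820+3.4410i]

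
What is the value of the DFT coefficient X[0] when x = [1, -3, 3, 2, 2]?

X[0] = Σ(n=0 to 4) x[n] · ω_5^0 = Σ x[n]
= (1) + (-3) + (3) + (2) + (2)

X[0] = 5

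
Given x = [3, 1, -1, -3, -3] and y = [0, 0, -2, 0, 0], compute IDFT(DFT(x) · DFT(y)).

(x ⊛ y)[n] = Σ(m=0 to 4) x[m] · y[(n-m) mod 5]

Computing each output sample:
(x ⊛ y)[0] = 6
(x ⊛ y)[1] = 6
(x ⊛ y)[2] = -6
(x ⊛ y)[3] = -2
(x ⊛ y)[4] = 2

x ⊛ y = [6, 6, -6, -2, 2]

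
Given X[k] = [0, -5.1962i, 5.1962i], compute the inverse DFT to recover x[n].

x[n] = (1/3) Σ(k=0 to 2) X[k] · e^(2πikn/3)

Computing each x[n]:
x[0] = 0
x[1] = 3
x[2] = -3

x = [0, 3, -3]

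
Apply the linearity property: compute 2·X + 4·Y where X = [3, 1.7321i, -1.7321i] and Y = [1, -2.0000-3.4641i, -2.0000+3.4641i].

By linearity: DFT(2x + 4y) = 2·DFT(x) + 4·DFT(y)
= 2·[3, 1.7321i, -1.7321i] + 4·[1, -2.0000-3.4641i, -2.0000+3.4641i]

Computing element-wise:
Z[0] = 2·(3) + 4·(1) = 10
Z[1] = 2·(1.7321i) + 4·(-2.0000-3.4641i) = -8.0000-10.3922i
Z[2] = 2·(-1.7321i) + 4·(-2.0000+3.4641i) = -8.0000+10.3922i

DFT(2x + 4y) = 2·X + 4·Y = [10, -8.0000-10.3922i, -8.0000+10.3922i]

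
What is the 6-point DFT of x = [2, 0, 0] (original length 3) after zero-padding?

Original 3-point DFT: [2, 2, 2]
Zero-padded 6-point DFT provides frequency interpolation.

DFT_6([x, 0, ...]) = [2, 2, 2, 2, 2, 2]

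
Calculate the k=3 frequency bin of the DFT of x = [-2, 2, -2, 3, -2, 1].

X[3] = Σ(n=0 to 5) x[n] · ω_6^(3n) where ω_6 = e^(-2πi/6)
= (-2)·ω_6^0 + (2)·ω_6^3 + (-2)·ω_6^6 + (3)·ω_6^9 + (-2)·ω_6^12 + (1)·ω_6^15

X[3] = -12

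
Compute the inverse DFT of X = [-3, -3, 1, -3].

x[n] = (1/4) Σ(k=0 to 3) X[k] · e^(2πikn/4)

Computing each x[n]:
x[0] = -2
x[1] = -1
x[2] = 1
x[3] = -1

x = [-2, -1, 1, -1]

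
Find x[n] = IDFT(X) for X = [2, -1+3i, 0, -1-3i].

x[n] = (1/4) Σ(k=0 to 3) X[k] · e^(2πikn/4)

Computing each x[n]:
x[0] = 0
x[1] = -1
x[2] = 1
x[3] = 2

x = [0, -1, 1, 2]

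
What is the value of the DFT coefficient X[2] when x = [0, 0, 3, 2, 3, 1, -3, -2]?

X[2] = Σ(n=0 to 7) x[n] · ω_8^(2n) where ω_8 = e^(-2πi/8)
= (0)·ω_8^0 + (0)·ω_8^2 + (3)·ω_8^4 + (2)·ω_8^6 + (3)·ω_8^8 + (1)·ω_8^10 + (-3)·ω_8^12 + (-2)·ω_8^14

X[2] = 3-1i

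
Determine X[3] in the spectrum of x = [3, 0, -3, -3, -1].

X[3] = Σ(n=0 to 4) x[n] · ω_5^(3n) where ω_5 = e^(-2πi/5)
= (3)·ω_5^0 + (0)·ω_5^3 + (-3)·ω_5^6 + (-3)·ω_5^9 + (-1)·ω_5^12

X[3] = 1.9549+0.5878i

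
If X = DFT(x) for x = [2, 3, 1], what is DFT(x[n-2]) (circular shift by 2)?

Time shift by 2: X_shifted[k] = ω_3^(2k) · X[k]
Shifted x = [3, 1, 2]

DFT(x[n-2]) = [6, 1.5000+0.8660i, 1.5000-0.8660i]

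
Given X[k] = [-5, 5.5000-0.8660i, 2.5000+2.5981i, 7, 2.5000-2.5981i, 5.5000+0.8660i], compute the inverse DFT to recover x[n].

x[n] = (1/6) Σ(k=0 to 5) X[k] · e^(2πikn/6)

Computing each x[n]:
x[0] = 3
x[1] = -2
x[2] = 0
x[3] = -3
x[4] = -2
x[5] = -1

x = [3, -2, 0, -3, -2, -1]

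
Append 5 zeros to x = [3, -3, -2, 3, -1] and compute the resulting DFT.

Original 5-point DFT: [0, 0.9549+4.8410i, 6.5451-3.5797i, 6.5451+3.5797i, 0.9549-4.8410i]
Zero-padded 10-point DFT provides frequency interpolation.

DFT_10([x, 0, ...]) = [0, -0.1631+1.4001i, 0.9549+4.8410i, 7.6631+4.3920i, 6.5451-3.5797i, 0, 6.5451+3.5797i, 7.6631-4.3920i, 0.9549-4.8410i, -0.1631-1.4001i]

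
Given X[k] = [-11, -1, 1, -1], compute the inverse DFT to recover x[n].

x[n] = (1/4) Σ(k=0 to 3) X[k] · e^(2πikn/4)

Computing each x[n]:
x[0] = -3
x[1] = -3
x[2] = -2
x[3] = -3

x = [-3, -3, -2, -3]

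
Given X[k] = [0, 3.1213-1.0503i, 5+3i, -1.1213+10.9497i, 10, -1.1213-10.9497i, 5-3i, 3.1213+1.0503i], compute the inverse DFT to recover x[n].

x[n] = (1/8) Σ(k=0 to 7) X[k] · e^(2πikn/8)

Computing each x[n]:
x[0] = 3
x[1] = -3
x[2] = 3
x[3] = -3
x[4] = 2
x[5] = -1
x[6] = -3
x[7] = 2

x = [3, -3, 3, -3, 2, -1, -3, 2]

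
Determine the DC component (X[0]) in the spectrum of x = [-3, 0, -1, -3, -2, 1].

X[0] = Σ(n=0 to 5) x[n] · ω_6^0 = Σ x[n]
= (-3) + (0) + (-1) + (-3) + (-2) + (1)

X[0] = -8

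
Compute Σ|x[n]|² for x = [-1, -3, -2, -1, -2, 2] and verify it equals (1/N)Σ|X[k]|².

Time domain:
Σ|x[n]|² = |-1|² + |-3|² + |-2|² + |-1|² + |-2|² + |2|² = 23.0000

Frequency domain:
(1/6)Σ|X[k]|² = (1/6)(|-7|² + |1.5000+4.3301i|² + |0.5000+4.3301i|² + |-3|² + |0.5000-4.3301i|² + |1.5000-4.3301i|²) = (1/6)·138.0000 = 23.0000

Both sides agree, confirming Parseval's theorem.

Σ|x[n]|² = (1/N)Σ|X[k]|² = 23.0000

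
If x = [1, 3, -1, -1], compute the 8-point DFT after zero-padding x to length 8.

Original 4-point DFT: [2, 2-4i, -2, 2+4i]
Zero-padded 8-point DFT provides frequency interpolation.

DFT_8([x, 0, ...]) = [2, 3.8284-0.4142i, 2-4i, -1.8284-2.4142i, -2, -1.8284+2.4142i, 2+4i, 3.8284+0.4142i]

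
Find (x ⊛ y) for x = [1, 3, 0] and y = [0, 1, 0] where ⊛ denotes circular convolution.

(x ⊛ y)[n] = Σ(m=0 to 2) x[m] · y[(n-m) mod 3]

Computing each output sample:
(x ⊛ y)[0] = 0
(x ⊛ y)[1] = 1
(x ⊛ y)[2] = 3

x ⊛ y = [0, 1, 3]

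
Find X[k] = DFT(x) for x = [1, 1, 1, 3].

X[k] = Σ(n=0 to 3) x[n] · ω_4^(nk)
where ω_4 = e^(-2πi/4)

Computing each X[k]:
X[0] = 6
X[1] = 2i
X[2] = -2
X[3] = -2i

X = [6, 2i, -2, -2i]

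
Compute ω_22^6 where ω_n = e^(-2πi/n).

ω_22^6 = e^(-2πi·6/22)
= cos(-2π·6/22) + i·sin(-2π·6/22)
= cos(-12π/22) + i·sin(-12π/22)

ω_22^6 = cos(-12π/22) + i·sin(-12π/22) = -0.1423-0.9898i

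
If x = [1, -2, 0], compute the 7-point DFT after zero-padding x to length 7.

Original 3-point DFT: [-1, 2.0000+1.7321i, 2.0000-1.7321i]
Zero-padded 7-point DFT provides frequency interpolation.

DFT_7([x, 0, ...]) = [-1, -0.2470+1.5637i, 1.4450+1.9499i, 2.8019+0.8678i, 2.8019-0.8678i, 1.4450-1.9499i, -0.2470-1.5637i]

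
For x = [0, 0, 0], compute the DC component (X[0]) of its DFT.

X[0] = Σ(n=0 to 2) x[n] · ω_3^0 = Σ x[n]
= (0) + (0) + (0)

X[0] = 0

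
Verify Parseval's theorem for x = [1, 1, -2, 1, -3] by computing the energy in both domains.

Time domain:
Σ|x[n]|² = |1|² + |1|² + |-2|² + |1|² + |-3|² = 16.0000

Frequency domain:
(1/5)Σ|X[k]|² = (1/5)(|-2|² + |1.1910-2.0409i|² + |2.3090-5.2043i|² + |2.3090+5.2043i|² + |1.1910+2.0409i|²) = (1/5)·80.0000 = 16.0000

Both sides agree, confirming Parseval's theorem.

Σ|x[n]|² = (1/N)Σ|X[k]|² = 16.0000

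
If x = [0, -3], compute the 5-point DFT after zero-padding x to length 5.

Original 2-point DFT: [-3, 3]
Zero-padded 5-point DFT provides frequency interpolation.

DFT_5([x, 0, ...]) = [-3, -0.9271+2.8532i, 2.4271+1.7634i, 2.4271-1.7634i, -0.9271-2.8532i]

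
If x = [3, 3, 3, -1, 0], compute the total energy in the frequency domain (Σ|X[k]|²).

Parseval: Σ|x[n]|² = (1/N)Σ|X[k]|², so Σ|X[k]|² = N·Σ|x[n]|² = 5·28.0000

Σ|X[k]|² = N·Σ|x[n]|² = 5·28.0000 = 140.0000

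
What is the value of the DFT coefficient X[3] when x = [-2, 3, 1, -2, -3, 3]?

X[3] = Σ(n=0 to 5) x[n] · ω_6^(3n) where ω_6 = e^(-2πi/6)
= (-2)·ω_6^0 + (3)·ω_6^3 + (1)·ω_6^6 + (-2)·ω_6^9 + (-3)·ω_6^12 + (3)·ω_6^15

X[3] = -8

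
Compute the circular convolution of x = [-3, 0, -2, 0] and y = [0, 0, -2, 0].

(x ⊛ y)[n] = Σ(m=0 to 3) x[m] · y[(n-m) mod 4]

Computing each output sample:
(x ⊛ y)[0] = 4
(x ⊛ y)[1] = 0
(x ⊛ y)[2] = 6
(x ⊛ y)[3] = 0

x ⊛ y = [4, 0, 6, 0]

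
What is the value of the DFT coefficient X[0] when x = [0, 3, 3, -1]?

X[0] = Σ(n=0 to 3) x[n] · ω_4^0 = Σ x[n]
= (0) + (3) + (3) + (-1)

X[0] = 5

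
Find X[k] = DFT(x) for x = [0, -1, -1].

X[k] = Σ(n=0 to 2) x[n] · ω_3^(nk)
where ω_3 = e^(-2πi/3)

Computing each X[k]:
X[0] = -2
X[1] = 1
X[2] = 1

X = [-2, 1, 1]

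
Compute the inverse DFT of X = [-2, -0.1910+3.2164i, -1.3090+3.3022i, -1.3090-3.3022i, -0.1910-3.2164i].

x[n] = (1/5) Σ(k=0 to 4) X[k] · e^(2πikn/5)

Computing each x[n]:
x[0] = -1
x[1] = -2
x[2] = 0
x[3] = -1
x[4] = 2

x = [-1, -2, 0, -1, 2]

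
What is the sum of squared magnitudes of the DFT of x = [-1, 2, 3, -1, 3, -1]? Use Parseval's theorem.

Parseval: Σ|x[n]|² = (1/N)Σ|X[k]|², so Σ|X[k]|² = N·Σ|x[n]|² = 6·25.0000

Σ|X[k]|² = N·Σ|x[n]|² = 6·25.0000 = 150.0000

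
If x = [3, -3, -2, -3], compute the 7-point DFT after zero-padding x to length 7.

Original 4-point DFT: [-5, 5, 7, 5]
Zero-padded 7-point DFT provides frequency interpolation.

DFT_7([x, 0, ...]) = [-5, 4.2775+5.5970i, 3.5990-0.2885i, 5.1235+2.6628i, 5.1235-2.6628i, 3.5990+0.2885i, 4.2775-5.5970i]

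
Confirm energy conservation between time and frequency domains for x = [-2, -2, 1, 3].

Time domain:
Σ|x[n]|² = |-2|² + |-2|² + |1|² + |3|² = 18.0000

Frequency domain:
(1/4)Σ|X[k]|² = (1/4)(|0|² + |-3+5i|² + |-2|² + |-3-5i|²) = (1/4)·72.0000 = 18.0000

Both sides agree, confirming Parseval's theorem.

Σ|x[n]|² = (1/N)Σ|X[k]|² = 18.0000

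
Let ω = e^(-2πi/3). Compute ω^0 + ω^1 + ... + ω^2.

Sum of all nth roots of unity equals 0 for n > 1 (geometric series with r ≠ 1).

0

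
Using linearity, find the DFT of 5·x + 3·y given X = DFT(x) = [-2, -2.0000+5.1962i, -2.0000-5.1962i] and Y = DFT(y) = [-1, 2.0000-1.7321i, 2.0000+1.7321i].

By linearity: DFT(5x + 3y) = 5·DFT(x) + 3·DFT(y)
= 5·[-2, -2.0000+5.1962i, -2.0000-5.1962i] + 3·[-1, 2.0000-1.7321i, 2.0000+1.7321i]

Computing element-wise:
Z[0] = 5·(-2) + 3·(-1) = -13
Z[1] = 5·(-2.0000+5.1962i) + 3·(2.0000-1.7321i) = -4.0000+20.7847i
Z[2] = 5·(-2.0000-5.1962i) + 3·(2.0000+1.7321i) = -4.0000-20.7847i

DFT(5x + 3y) = 5·X + 3·Y = [-13, -4.0000+20.7847i, -4.0000-20.7847i]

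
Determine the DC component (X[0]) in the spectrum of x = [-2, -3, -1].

X[0] = Σ(n=0 to 2) x[n] · ω_3^0 = Σ x[n]
= (-2) + (-3) + (-1)

X[0] = -6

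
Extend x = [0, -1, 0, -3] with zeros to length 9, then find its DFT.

Original 4-point DFT: [-4, -2i, 4, 2i]
Zero-padded 9-point DFT provides frequency interpolation.

DFT_9([x, 0, ...]) = [-4, 0.7340+3.2409i, 1.3264-1.6133i, -2.5000+0.8660i, 2.4397+2.9401i, 2.4397-2.9401i, -2.5000-0.8660i, 1.3264+1.6133i, 0.7340-3.2409i]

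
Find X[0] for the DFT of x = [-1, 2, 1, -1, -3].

X[0] = Σ(n=0 to 4) x[n] · ω_5^0 = Σ x[n]
= (-1) + (2) + (1) + (-1) + (-3)

X[0] = -2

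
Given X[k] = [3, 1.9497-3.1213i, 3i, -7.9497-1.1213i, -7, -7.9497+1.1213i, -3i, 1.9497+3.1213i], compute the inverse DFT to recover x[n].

x[n] = (1/8) Σ(k=0 to 7) X[k] · e^(2πikn/8)

Computing each x[n]:
x[0] = -2
x[1] = 3
x[2] = 0
x[3] = 1
x[4] = 1
x[5] = -2
x[6] = -1
x[7] = 3

x = [-2, 3, 0, 1, 1, -2, -1, 3]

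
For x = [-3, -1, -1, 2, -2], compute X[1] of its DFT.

X[1] = Σ(n=0 to 4) x[n] · ω_5^(1n) where ω_5 = e^(-2πi/5)
= (-3)·ω_5^0 + (-1)·ω_5^1 + (-1)·ω_5^2 + (2)·ω_5^3 + (-2)·ω_5^4

X[1] = -4.7361+0.8123i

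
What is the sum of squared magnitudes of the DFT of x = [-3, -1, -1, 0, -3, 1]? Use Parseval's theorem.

Parseval: Σ|x[n]|² = (1/N)Σ|X[k]|², so Σ|X[k]|² = N·Σ|x[n]|² = 6·21.0000

Σ|X[k]|² = N·Σ|x[n]|² = 6·21.0000 = 126.0000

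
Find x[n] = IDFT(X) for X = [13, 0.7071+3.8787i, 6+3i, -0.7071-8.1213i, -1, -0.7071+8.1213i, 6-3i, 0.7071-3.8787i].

x[n] = (1/8) Σ(k=0 to 7) X[k] · e^(2πikn/8)

Computing each x[n]:
x[0] = 3
x[1] = 2
x[2] = -3
x[3] = 3
x[4] = 3
x[5] = 0
x[6] = 3
x[7] = 2

x = [3, 2, -3, 3, 3, 0, 3, 2]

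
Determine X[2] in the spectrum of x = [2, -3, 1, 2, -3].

X[2] = Σ(n=0 to 4) x[n] · ω_5^(2n) where ω_5 = e^(-2πi/5)
= (2)·ω_5^0 + (-3)·ω_5^2 + (1)·ω_5^4 + (2)·ω_5^6 + (-3)·ω_5^8

X[2] = 7.7812-0.9511i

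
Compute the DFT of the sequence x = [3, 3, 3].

X[k] = Σ(n=0 to 2) x[n] · ω_3^(nk)
where ω_3 = e^(-2πi/3)

Computing each X[k]:
X[0] = 9
X[1] = 0
X[2] = 0

X = [9, 0, 0]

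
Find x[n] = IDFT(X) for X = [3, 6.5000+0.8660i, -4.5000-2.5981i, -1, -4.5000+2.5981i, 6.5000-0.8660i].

x[n] = (1/6) Σ(k=0 to 5) X[k] · e^(2πikn/6)

Computing each x[n]:
x[0] = 1
x[1] = 3
x[2] = -1
x[3] = -3
x[4] = 1
x[5] = 2

x = [1, 3, -1, -3, 1, 2]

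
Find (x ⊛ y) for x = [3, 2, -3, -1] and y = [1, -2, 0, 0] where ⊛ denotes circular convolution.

(x ⊛ y)[n] = Σ(m=0 to 3) x[m] · y[(n-m) mod 4]

Computing each output sample:
(x ⊛ y)[0] = 5
(x ⊛ y)[1] = -4
(x ⊛ y)[2] = -7
(x ⊛ y)[3] = 5

x ⊛ y = [5, -4, -7, 5]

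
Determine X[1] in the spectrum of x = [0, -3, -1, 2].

X[1] = Σ(n=0 to 3) x[n] · ω_4^(1n) where ω_4 = e^(-2πi/4)
= (0)·ω_4^0 + (-3)·ω_4^1 + (-1)·ω_4^2 + (2)·ω_4^3

X[1] = 1+5i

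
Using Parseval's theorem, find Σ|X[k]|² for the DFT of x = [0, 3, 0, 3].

Parseval: Σ|x[n]|² = (1/N)Σ|X[k]|², so Σ|X[k]|² = N·Σ|x[n]|² = 4·18.0000

Σ|X[k]|² = N·Σ|x[n]|² = 4·18.0000 = 72.0000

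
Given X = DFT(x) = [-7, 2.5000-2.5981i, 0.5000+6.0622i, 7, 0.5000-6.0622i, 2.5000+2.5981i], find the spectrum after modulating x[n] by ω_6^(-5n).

Modulation property: DFT(ω_6^(-5n)·x[n]) = X[(k-5) mod 6], so circularly shift X by 5 positions.

X[k-5] = [2.5000-2.5981i, 0.5000+6.0622i, 7, 0.5000-6.0622i, 2.5000+2.5981i, -7]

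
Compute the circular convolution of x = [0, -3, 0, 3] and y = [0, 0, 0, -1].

(x ⊛ y)[n] = Σ(m=0 to 3) x[m] · y[(n-m) mod 4]

Computing each output sample:
(x ⊛ y)[0] = 3
(x ⊛ y)[1] = 0
(x ⊛ y)[2] = -3
(x ⊛ y)[3] = 0

x ⊛ y = [3, 0, -3, 0]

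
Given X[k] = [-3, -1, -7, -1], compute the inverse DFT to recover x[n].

x[n] = (1/4) Σ(k=0 to 3) X[k] · e^(2πikn/4)

Computing each x[n]:
x[0] = -3
x[1] = 1
x[2] = -2
x[3] = 1

x = [-3, 1, -2, 1]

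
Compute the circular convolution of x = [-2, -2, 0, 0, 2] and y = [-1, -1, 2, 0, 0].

(x ⊛ y)[n] = Σ(m=0 to 4) x[m] · y[(n-m) mod 5]

Computing each output sample:
(x ⊛ y)[0] = 0
(x ⊛ y)[1] = 8
(x ⊛ y)[2] = -2
(x ⊛ y)[3] = -4
(x ⊛ y)[4] = -2

x ⊛ y = [0, 8, -2, -4, -2]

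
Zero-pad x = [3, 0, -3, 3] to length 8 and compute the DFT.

Original 4-point DFT: [3, 6+3i, -3, 6-3i]
Zero-padded 8-point DFT provides frequency interpolation.

DFT_8([x, 0, ...]) = [3, 0.8787+0.8787i, 6+3i, 5.1213-5.1213i, -3, 5.1213+5.1213i, 6-3i, 0.8787-0.8787i]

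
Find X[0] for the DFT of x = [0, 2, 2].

X[0] = Σ(n=0 to 2) x[n] · ω_3^0 = Σ x[n]
= (0) + (2) + (2)

X[0] = 4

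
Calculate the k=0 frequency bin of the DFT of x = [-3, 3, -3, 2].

X[0] = Σ(n=0 to 3) x[n] · ω_4^0 = Σ x[n]
= (-3) + (3) + (-3) + (2)

X[0] = -1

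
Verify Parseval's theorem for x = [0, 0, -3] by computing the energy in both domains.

Time domain:
Σ|x[n]|² = |0|² + |0|² + |-3|² = 9.0000

Frequency domain:
(1/3)Σ|X[k]|² = (1/3)(|-3|² + |1.5000-2.5981i|² + |1.5000+2.5981i|²) = (1/3)·27.0000 = 9.0000

Both sides agree, confirming Parseval's theorem.

Σ|x[n]|² = (1/N)Σ|X[k]|² = 9.0000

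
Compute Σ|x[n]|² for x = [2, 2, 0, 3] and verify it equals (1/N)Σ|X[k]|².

Time domain:
Σ|x[n]|² = |2|² + |2|² + |0|² + |3|² = 17.0000

Frequency domain:
(1/4)Σ|X[k]|² = (1/4)(|7|² + |2+1i|² + |-3|² + |2-1i|²) = (1/4)·68.0000 = 17.0000

Both sides agree, confirming Parseval's theorem.

Σ|x[n]|² = (1/N)Σ|X[k]|² = 17.0000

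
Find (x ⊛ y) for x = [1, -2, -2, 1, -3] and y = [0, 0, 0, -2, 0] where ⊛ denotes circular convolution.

(x ⊛ y)[n] = Σ(m=0 to 4) x[m] · y[(n-m) mod 5]

Computing each output sample:
(x ⊛ y)[0] = 4
(x ⊛ y)[1] = -2
(x ⊛ y)[2] = 6
(x ⊛ y)[3] = -2
(x ⊛ y)[4] = 4

x ⊛ y = [4, -2, 6, -2, 4]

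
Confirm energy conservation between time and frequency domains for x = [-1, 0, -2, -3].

Time domain:
Σ|x[n]|² = |-1|² + |0|² + |-2|² + |-3|² = 14.0000

Frequency domain:
(1/4)Σ|X[k]|² = (1/4)(|-6|² + |1-3i|² + |0|² + |1+3i|²) = (1/4)·56.0000 = 14.0000

Both sides agree, confirming Parseval's theorem.

Σ|x[n]|² = (1/N)Σ|X[k]|² = 14.0000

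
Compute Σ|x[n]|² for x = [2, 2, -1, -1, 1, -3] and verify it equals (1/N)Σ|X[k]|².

Time domain:
Σ|x[n]|² = |2|² + |2|² + |-1|² + |-1|² + |1|² + |-3|² = 20.0000

Frequency domain:
(1/6)Σ|X[k]|² = (1/6)(|0|² + |2.5000-2.5981i|² + |1.5000-6.0622i|² + |4|² + |1.5000+6.0622i|² + |2.5000+2.5981i|²) = (1/6)·120.0000 = 20.0000

Both sides agree, confirming Parseval's theorem.

Σ|x[n]|² = (1/N)Σ|X[k]|² = 20.0000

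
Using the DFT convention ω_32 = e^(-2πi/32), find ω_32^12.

ω_32^12 = e^(-2πi·12/32)
= cos(-2π·12/32) + i·sin(-2π·12/32)
= cos(-24π/32) + i·sin(-24π/32)

ω_32^12 = cos(-24π/32) + i·sin(-24π/32) = -0.7071-0.7071i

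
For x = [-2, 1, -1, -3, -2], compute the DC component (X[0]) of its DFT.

X[0] = Σ(n=0 to 4) x[n] · ω_5^0 = Σ x[n]
= (-2) + (1) + (-1) + (-3) + (-2)

X[0] = -7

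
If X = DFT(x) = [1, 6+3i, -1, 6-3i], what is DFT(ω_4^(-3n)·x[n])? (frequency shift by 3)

Modulation property: DFT(ω_4^(-3n)·x[n]) = X[(k-3) mod 4], so circularly shift X by 3 positions.

X[k-3] = [6+3i, -1, 6-3i, 1]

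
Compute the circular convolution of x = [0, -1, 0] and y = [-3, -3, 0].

(x ⊛ y)[n] = Σ(m=0 to 2) x[m] · y[(n-m) mod 3]

Computing each output sample:
(x ⊛ y)[0] = 0
(x ⊛ y)[1] = 3
(x ⊛ y)[2] = 3

x ⊛ y = [0, 3, 3]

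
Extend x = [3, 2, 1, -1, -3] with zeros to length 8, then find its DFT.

Original 5-point DFT: [2, 2.6910-5.9309i, 3.8090-1.0368i, 3.8090+1.0368i, 2.6910+5.9309i]
Zero-padded 8-point DFT provides frequency interpolation.

DFT_8([x, 0, ...]) = [2, 8.1213-1.7071i, -1-3i, 3.8787+0.2929i, 0, 3.8787-0.2929i, -1+3i, 8.1213+1.7071i]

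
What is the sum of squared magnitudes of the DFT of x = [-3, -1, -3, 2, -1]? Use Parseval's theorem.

Parseval: Σ|x[n]|² = (1/N)Σ|X[k]|², so Σ|X[k]|² = N·Σ|x[n]|² = 5·24.0000

Σ|X[k]|² = N·Σ|x[n]|² = 5·24.0000 = 120.0000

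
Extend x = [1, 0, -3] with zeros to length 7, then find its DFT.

Original 3-point DFT: [-2, 2.5000-2.5981i, 2.5000+2.5981i]
Zero-padded 7-point DFT provides frequency interpolation.

DFT_7([x, 0, ...]) = [-2, 1.6676+2.9248i, 3.7029-1.3017i, -0.8705-2.3455i, -0.8705+2.3455i, 3.7029+1.3017i, 1.6676-2.9248i]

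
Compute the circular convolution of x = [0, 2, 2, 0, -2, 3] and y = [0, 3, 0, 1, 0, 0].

(x ⊛ y)[n] = Σ(m=0 to 5) x[m] · y[(n-m) mod 6]

Computing each output sample:
(x ⊛ y)[0] = 9
(x ⊛ y)[1] = -2
(x ⊛ y)[2] = 9
(x ⊛ y)[3] = 6
(x ⊛ y)[4] = 2
(x ⊛ y)[5] = -4

x ⊛ y = [9, -2, 9, 6, 2, -4]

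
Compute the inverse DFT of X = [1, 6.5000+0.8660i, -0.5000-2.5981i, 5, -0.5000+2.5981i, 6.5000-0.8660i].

x[n] = (1/6) Σ(k=0 to 5) X[k] · e^(2πikn/6)

Computing each x[n]:
x[0] = 3
x[1] = 1
x[2] = -1
x[3] = -3
x[4] = 1
x[5] = 0

x = [3, 1, -1, -3, 1, 0]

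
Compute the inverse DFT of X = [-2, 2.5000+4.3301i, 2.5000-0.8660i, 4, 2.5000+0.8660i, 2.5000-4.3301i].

x[n] = (1/6) Σ(k=0 to 5) X[k] · e^(2πikn/6)

Computing each x[n]:
x[0] = 2
x[1] = -2
x[2] = -2
x[3] = -1
x[4] = 1
x[5] = 0

x = [2, -2, -2, -1, 1, 0]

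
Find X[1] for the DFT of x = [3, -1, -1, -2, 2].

X[1] = Σ(n=0 to 4) x[n] · ω_5^(1n) where ω_5 = e^(-2πi/5)
= (3)·ω_5^0 + (-1)·ω_5^1 + (-1)·ω_5^2 + (-2)·ω_5^3 + (2)·ω_5^4

X[1] = 5.7361+2.2654i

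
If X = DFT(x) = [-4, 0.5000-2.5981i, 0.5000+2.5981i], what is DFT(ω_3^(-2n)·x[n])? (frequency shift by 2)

Modulation property: DFT(ω_3^(-2n)·x[n]) = X[(k-2) mod 3], so circularly shift X by 2 positions.

X[k-2] = [0.5000-2.5981i, 0.5000+2.5981i, -4]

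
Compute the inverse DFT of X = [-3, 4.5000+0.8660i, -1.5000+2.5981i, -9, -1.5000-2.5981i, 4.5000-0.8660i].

x[n] = (1/6) Σ(k=0 to 5) X[k] · e^(2πikn/6)

Computing each x[n]:
x[0] = -1
x[1] = 1
x[2] = -2
x[3] = -1
x[4] = -3
x[5] = 3

x = [-1, 1, -2, -1, -3, 3]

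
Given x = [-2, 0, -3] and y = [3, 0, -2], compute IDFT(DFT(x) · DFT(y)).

(x ⊛ y)[n] = Σ(m=0 to 2) x[m] · y[(n-m) mod 3]

Computing each output sample:
(x ⊛ y)[0] = -6
(x ⊛ y)[1] = 6
(x ⊛ y)[2] = -5

x ⊛ y = [-6, 6, -5]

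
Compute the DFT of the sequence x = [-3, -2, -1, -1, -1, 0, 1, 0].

X[k] = Σ(n=0 to 7) x[n] · ω_8^(nk)
where ω_8 = e^(-2πi/8)

Computing each X[k]:
X[0] = -7
X[1] = -2.7071+4.1213i
X[2] = -4+1i
X[3] = -1.2929+0.1213i
X[4] = -1
X[5] = -1.2929-0.1213i
X[6] = -4-1i
X[7] = -2.7071-4.1213i

X = [-7, -2.7071+4.1213i, -4+1i, -1.2929+0.1213i, -1, -1.2929-0.1213i, -4-1i, -2.7071-4.1213i]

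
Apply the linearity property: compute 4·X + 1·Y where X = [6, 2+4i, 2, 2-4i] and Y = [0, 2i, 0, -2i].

By linearity: DFT(4x + 1y) = 4·DFT(x) + 1·DFT(y)
= 4·[6, 2+4i, 2, 2-4i] + 1·[0, 2i, 0, -2i]

Computing element-wise:
Z[0] = 4·(6) + 1·(0) = 24
Z[1] = 4·(2+4i) + 1·(2i) = 8+18i
Z[2] = 4·(2) + 1·(0) = 8
Z[3] = 4·(2-4i) + 1·(-2i) = 8-18i

DFT(4x + 1y) = 4·X + 1·Y = [24, 8+18i, 8, 8-18i]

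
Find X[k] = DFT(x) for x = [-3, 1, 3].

X[k] = Σ(n=0 to 2) x[n] · ω_3^(nk)
where ω_3 = e^(-2πi/3)

Computing each X[k]:
X[0] = 1
X[1] = -5.0000+1.7321i
X[2] = -5.0000-1.7321i

X = [1, -5.0000+1.7321i, -5.0000-1.7321i]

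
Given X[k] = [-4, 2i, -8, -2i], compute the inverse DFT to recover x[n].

x[n] = (1/4) Σ(k=0 to 3) X[k] · e^(2πikn/4)

Computing each x[n]:
x[0] = -3
x[1] = 0
x[2] = -3
x[3] = 2

x = [-3, 0, -3, 2]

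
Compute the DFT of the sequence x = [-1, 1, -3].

X[k] = Σ(n=0 to 2) x[n] · ω_3^(nk)
where ω_3 = e^(-2πi/3)

Computing each X[k]:
X[0] = -3
X[1] = -3.4641i
X[2] = 3.4641i

X = [-3, -3.4641i, 3.4641i]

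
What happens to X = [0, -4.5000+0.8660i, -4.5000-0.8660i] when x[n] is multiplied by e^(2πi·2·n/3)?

Modulation property: DFT(ω_3^(-2n)·x[n]) = X[(k-2) mod 3], so circularly shift X by 2 positions.

X[k-2] = [-4.5000+0.8660i, -4.5000-0.8660i, 0]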